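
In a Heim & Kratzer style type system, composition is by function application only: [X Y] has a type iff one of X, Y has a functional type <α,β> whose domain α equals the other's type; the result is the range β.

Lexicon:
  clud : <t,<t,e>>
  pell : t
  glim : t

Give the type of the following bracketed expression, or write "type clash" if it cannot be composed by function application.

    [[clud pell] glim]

e

[clud pell] — clud of type <t,<t,e>> combines with pell of type t: type <t,e>.
[[clud pell] glim] — [clud pell] of type <t,e> combines with glim of type t: type e.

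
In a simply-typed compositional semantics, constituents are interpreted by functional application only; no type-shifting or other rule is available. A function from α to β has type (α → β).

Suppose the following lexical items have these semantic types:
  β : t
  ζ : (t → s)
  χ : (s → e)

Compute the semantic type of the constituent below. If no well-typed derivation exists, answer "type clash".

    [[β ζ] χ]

e

[β ζ]: (t → s) applied to t yields s.
[[β ζ] χ]: (s → e) applied to s yields e.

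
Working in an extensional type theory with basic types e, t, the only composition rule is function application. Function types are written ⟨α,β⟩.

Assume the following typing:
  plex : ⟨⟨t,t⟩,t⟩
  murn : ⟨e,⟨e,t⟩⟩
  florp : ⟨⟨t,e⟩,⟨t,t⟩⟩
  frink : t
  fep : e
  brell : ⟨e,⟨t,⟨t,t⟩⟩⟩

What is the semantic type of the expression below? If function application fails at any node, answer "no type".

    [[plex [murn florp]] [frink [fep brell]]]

[murn florp]: ⟨e,⟨e,t⟩⟩ with ⟨⟨t,e⟩,⟨t,t⟩⟩ — neither is a function whose domain matches the other; composition fails here.

no type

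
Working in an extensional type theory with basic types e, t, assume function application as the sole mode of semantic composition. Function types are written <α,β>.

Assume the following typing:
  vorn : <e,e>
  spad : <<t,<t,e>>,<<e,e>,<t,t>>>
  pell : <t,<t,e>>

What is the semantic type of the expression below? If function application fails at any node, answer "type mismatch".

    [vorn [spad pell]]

[spad pell] — spad of type <<t,<t,e>>,<<e,e>,<t,t>>> combines with pell of type <t,<t,e>>: type <<e,e>,<t,t>>.
[vorn [spad pell]] — [spad pell] of type <<e,e>,<t,t>> combines with vorn of type <e,e>: type <t,t>.

<t,t>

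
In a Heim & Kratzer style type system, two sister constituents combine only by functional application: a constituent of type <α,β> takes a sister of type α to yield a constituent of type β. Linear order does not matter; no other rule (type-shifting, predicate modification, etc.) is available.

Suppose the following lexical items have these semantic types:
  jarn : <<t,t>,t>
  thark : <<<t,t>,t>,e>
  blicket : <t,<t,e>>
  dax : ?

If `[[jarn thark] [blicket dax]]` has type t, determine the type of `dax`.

<<t,<t,e>>,<e,t>>

For [[jarn thark] [blicket dax]] to have type t with [jarn thark] of type e, [blicket dax] must be the function: [blicket dax] : <e,t>.
For [blicket dax] to have type <e,t> with blicket of type <t,<t,e>>, dax must be the function: dax : <<t,<t,e>>,<e,t>>.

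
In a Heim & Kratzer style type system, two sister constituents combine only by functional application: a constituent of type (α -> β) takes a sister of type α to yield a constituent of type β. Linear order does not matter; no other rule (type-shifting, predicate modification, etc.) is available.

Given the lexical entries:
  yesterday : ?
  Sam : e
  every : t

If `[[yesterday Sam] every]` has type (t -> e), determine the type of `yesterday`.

[[yesterday Sam] every] must have type (t -> e). The sister every has type t; that is not a function onto (t -> e), so [yesterday Sam] must be the functor, of type (t -> (t -> e)).
[yesterday Sam] must have type (t -> (t -> e)). The sister Sam has type e; that is not a function onto (t -> (t -> e)), so yesterday must be the functor, of type (e -> (t -> (t -> e))).

(e -> (t -> (t -> e)))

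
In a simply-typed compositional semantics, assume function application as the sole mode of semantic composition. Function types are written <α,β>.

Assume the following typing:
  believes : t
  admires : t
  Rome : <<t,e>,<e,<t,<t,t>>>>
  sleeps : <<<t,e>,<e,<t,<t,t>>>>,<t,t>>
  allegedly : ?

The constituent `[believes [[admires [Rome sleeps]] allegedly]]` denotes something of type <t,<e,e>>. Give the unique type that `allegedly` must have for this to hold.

<t,<t,<t,<e,e>>>>

For [believes [[admires [Rome sleeps]] allegedly]] to have type <t,<e,e>> with believes of type t, [[admires [Rome sleeps]] allegedly] must be the function: [[admires [Rome sleeps]] allegedly] : <t,<t,<e,e>>>.
For [[admires [Rome sleeps]] allegedly] to have type <t,<t,<e,e>>> with [admires [Rome sleeps]] of type t, allegedly must be the function: allegedly : <t,<t,<t,<e,e>>>>.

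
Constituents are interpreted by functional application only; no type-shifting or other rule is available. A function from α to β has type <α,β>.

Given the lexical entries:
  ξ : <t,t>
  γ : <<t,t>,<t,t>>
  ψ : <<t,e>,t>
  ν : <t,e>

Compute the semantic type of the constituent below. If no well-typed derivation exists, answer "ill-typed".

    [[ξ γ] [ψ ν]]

t

At [ξ γ], γ : <<t,t>,<t,t>> takes ξ : <t,t>, giving <t,t>.
At [ψ ν], ψ : <<t,e>,t> takes ν : <t,e>, giving t.
At [[ξ γ] [ψ ν]], [ξ γ] : <t,t> takes [ψ ν] : t, giving t.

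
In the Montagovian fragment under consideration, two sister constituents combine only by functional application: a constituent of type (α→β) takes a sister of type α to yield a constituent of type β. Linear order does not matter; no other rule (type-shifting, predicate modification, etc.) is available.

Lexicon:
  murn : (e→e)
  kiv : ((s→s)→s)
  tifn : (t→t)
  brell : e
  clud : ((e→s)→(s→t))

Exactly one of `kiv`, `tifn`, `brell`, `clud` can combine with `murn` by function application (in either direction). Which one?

brell

kiv : ((s→s)→s) — does not combine with murn.
tifn : (t→t) — does not combine with murn.
brell — combines: murn : (e→e) takes brell : e as argument, giving e.
clud : ((e→s)→(s→t)) — does not combine with murn.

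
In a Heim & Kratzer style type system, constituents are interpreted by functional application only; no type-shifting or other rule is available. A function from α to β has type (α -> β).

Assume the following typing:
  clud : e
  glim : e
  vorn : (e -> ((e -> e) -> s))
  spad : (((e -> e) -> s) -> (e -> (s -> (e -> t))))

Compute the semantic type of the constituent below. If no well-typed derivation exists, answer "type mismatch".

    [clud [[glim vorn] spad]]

(s -> (e -> t))

[glim vorn]: vorn is (e -> ((e -> e) -> s)), glim is e; result ((e -> e) -> s).
[[glim vorn] spad]: spad is (((e -> e) -> s) -> (e -> (s -> (e -> t)))), [glim vorn] is ((e -> e) -> s); result (e -> (s -> (e -> t))).
[clud [[glim vorn] spad]]: [[glim vorn] spad] is (e -> (s -> (e -> t))), clud is e; result (s -> (e -> t)).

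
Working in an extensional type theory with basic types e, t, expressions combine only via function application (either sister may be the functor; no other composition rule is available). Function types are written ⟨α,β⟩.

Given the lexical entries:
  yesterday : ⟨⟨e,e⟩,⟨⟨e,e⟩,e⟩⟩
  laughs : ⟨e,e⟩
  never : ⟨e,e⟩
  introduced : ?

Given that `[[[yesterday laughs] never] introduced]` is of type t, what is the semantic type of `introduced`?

⟨e,t⟩

At [[[yesterday laughs] never] introduced] (required: t): [[yesterday laughs] never] is e, which is not a function with range t; hence introduced is the functor — type ⟨e,t⟩.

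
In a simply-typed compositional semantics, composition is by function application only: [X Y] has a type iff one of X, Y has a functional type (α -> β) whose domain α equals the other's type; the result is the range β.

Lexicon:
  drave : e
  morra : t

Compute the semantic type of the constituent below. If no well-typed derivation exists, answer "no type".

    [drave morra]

[drave morra]: e and t cannot combine by function application — type clash.

no type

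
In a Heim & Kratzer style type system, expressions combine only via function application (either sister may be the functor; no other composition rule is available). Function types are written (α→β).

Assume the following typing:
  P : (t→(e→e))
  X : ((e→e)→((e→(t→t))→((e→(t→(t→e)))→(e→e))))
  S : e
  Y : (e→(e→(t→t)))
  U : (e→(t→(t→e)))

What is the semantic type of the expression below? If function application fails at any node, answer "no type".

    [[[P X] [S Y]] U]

no type

[P X]: (t→(e→e)) with ((e→e)→((e→(t→t))→((e→(t→(t→e)))→(e→e)))) — neither is a function whose domain matches the other; composition fails here.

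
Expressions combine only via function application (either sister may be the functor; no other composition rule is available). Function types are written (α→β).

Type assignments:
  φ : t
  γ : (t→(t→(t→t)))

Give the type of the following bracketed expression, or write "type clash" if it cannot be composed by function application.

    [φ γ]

(t→(t→t))

[φ γ]: (t→(t→(t→t))) applied to t yields (t→(t→t)).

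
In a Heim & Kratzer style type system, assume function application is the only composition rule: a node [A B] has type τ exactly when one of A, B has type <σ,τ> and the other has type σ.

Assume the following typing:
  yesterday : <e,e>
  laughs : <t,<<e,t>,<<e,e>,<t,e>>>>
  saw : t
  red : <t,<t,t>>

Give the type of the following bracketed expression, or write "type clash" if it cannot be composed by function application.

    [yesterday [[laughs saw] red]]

type clash

[laughs saw]: <t,<<e,t>,<<e,e>,<t,e>>>> applied to t yields <<e,t>,<<e,e>,<t,e>>>.
At [[laughs saw] red]: neither <<e,t>,<<e,e>,<t,e>>> nor <t,<t,t>> can take the other as argument; the node is ill-typed.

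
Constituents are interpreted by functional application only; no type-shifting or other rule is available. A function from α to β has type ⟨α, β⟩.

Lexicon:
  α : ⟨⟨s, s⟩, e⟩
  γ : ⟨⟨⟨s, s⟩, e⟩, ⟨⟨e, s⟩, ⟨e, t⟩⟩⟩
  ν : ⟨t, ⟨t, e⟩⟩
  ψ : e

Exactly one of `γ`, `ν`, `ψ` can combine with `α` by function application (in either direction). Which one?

γ — combines: γ : ⟨⟨⟨s, s⟩, e⟩, ⟨⟨e, s⟩, ⟨e, t⟩⟩⟩ takes α : ⟨⟨s, s⟩, e⟩ as argument, giving ⟨⟨e, s⟩, ⟨e, t⟩⟩.
ν : ⟨t, ⟨t, e⟩⟩ — does not combine with α.
ψ : e — does not combine with α.

γ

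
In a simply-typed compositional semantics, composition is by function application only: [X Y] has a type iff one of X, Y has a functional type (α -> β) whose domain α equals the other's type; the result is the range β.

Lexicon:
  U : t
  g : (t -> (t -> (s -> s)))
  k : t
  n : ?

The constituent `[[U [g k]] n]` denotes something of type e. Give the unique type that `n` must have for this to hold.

At [[U [g k]] n] (required: e): [U [g k]] is (s -> s), which is not a function with range e; hence n is the functor — type ((s -> s) -> e).

((s -> s) -> e)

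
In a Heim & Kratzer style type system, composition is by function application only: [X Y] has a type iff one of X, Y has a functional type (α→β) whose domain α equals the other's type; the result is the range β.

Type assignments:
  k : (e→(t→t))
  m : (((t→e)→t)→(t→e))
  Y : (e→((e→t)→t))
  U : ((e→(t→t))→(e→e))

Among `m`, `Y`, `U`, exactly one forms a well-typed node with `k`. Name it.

m : (((t→e)→t)→(t→e)) — does not combine with k.
Y : (e→((e→t)→t)) — does not combine with k.
U — combines: U : ((e→(t→t))→(e→e)) takes k : (e→(t→t)) as argument, giving (e→e).

U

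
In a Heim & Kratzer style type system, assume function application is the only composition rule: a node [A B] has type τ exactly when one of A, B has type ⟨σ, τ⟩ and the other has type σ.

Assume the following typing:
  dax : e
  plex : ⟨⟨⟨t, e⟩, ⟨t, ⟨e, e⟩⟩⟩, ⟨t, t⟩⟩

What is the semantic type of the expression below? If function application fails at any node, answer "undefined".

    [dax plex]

undefined

[dax plex]: e with ⟨⟨⟨t, e⟩, ⟨t, ⟨e, e⟩⟩⟩, ⟨t, t⟩⟩ — neither is a function whose domain matches the other; composition fails here.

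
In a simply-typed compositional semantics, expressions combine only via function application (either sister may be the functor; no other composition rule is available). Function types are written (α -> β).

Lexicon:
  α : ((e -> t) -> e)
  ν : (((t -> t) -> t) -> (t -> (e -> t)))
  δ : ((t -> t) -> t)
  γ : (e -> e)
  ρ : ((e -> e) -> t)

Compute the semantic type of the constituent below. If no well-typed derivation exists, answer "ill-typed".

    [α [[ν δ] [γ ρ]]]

e

[ν δ]: ν is (((t -> t) -> t) -> (t -> (e -> t))), δ is ((t -> t) -> t); result (t -> (e -> t)).
[γ ρ]: ρ is ((e -> e) -> t), γ is (e -> e); result t.
[[ν δ] [γ ρ]]: [ν δ] is (t -> (e -> t)), [γ ρ] is t; result (e -> t).
[α [[ν δ] [γ ρ]]]: α is ((e -> t) -> e), [[ν δ] [γ ρ]] is (e -> t); result e.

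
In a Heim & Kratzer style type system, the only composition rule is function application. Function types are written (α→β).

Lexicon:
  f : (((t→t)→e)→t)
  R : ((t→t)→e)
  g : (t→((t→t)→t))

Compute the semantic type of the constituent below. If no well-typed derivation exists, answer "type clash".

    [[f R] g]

[f R]: functor f : (((t→t)→e)→t), argument R : ((t→t)→e); result t.
[[f R] g]: functor g : (t→((t→t)→t)), argument [f R] : t; result ((t→t)→t).

((t→t)→t)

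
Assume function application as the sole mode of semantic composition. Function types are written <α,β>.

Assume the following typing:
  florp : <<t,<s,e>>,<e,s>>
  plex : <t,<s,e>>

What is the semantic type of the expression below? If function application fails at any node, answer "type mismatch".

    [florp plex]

[florp plex]: florp is <<t,<s,e>>,<e,s>>, plex is <t,<s,e>>; result <e,s>.

<e,s>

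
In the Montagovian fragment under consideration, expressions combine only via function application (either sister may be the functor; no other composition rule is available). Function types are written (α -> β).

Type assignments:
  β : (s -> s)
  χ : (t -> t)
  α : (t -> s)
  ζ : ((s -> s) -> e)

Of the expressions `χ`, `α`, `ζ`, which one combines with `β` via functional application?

ζ

χ : (t -> t) — no; β wants s, and χ wants t.
α : (t -> s) — no; β wants s, and α wants t.
ζ — combines: ζ : ((s -> s) -> e) takes β : (s -> s) as argument, giving e.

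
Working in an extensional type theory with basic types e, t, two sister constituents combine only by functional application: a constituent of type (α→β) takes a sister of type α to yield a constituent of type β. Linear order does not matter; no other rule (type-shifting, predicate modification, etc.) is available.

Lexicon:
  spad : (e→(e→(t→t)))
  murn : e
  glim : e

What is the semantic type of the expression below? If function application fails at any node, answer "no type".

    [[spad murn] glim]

[spad murn]: functor spad : (e→(e→(t→t))), argument murn : e; result (e→(t→t)).
[[spad murn] glim]: functor [spad murn] : (e→(t→t)), argument glim : e; result (t→t).

(t→t)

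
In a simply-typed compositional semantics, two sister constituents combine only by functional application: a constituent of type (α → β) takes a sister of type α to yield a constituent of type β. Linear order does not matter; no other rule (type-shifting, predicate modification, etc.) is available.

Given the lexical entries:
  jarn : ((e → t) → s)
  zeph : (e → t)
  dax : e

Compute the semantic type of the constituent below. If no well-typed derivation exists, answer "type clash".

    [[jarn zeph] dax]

[jarn zeph] — jarn of type ((e → t) → s) combines with zeph of type (e → t): type s.
[[jarn zeph] dax]: s with e — neither is a function whose domain matches the other; composition fails here.

type clash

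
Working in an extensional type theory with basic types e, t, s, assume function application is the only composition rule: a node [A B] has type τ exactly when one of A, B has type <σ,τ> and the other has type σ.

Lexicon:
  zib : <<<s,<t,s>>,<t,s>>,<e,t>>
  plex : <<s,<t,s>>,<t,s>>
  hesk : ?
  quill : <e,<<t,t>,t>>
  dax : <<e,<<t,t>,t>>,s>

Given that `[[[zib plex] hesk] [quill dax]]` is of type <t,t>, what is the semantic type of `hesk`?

<<e,t>,<s,<t,t>>>

At [[[zib plex] hesk] [quill dax]] (required: <t,t>): [quill dax] is s, which is not a function with range <t,t>; hence [[zib plex] hesk] is the functor — type <s,<t,t>>.
At [[zib plex] hesk] (required: <s,<t,t>>): [zib plex] is <e,t>, which is not a function with range <s,<t,t>>; hence hesk is the functor — type <<e,t>,<s,<t,t>>>.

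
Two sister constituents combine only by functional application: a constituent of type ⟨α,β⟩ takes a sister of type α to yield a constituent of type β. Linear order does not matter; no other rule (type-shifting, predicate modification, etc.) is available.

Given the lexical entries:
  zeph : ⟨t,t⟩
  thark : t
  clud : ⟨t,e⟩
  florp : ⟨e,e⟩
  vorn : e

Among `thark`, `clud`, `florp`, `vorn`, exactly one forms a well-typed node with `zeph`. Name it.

thark — combines: zeph : ⟨t,t⟩ takes thark : t as argument, giving t.
clud : ⟨t,e⟩ — does not combine with zeph.
florp : ⟨e,e⟩ — does not combine with zeph.
vorn : e — does not combine with zeph.

thark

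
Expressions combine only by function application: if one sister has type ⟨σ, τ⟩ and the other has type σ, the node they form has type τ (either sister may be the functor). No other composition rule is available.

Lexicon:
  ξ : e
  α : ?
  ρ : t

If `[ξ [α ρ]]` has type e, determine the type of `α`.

⟨t, ⟨e, e⟩⟩

[ξ [α ρ]] must have type e. The sister ξ has type e; that is not a function onto e, so [α ρ] must be the functor, of type ⟨e, e⟩.
[α ρ] must have type ⟨e, e⟩. The sister ρ has type t; that is not a function onto ⟨e, e⟩, so α must be the functor, of type ⟨t, ⟨e, e⟩⟩.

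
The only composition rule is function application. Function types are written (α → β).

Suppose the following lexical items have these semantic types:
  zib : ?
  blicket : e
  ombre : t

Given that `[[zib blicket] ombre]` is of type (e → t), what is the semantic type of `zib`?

(e → (t → (e → t)))

For [[zib blicket] ombre] to have type (e → t) with ombre of type t, [zib blicket] must be the function: [zib blicket] : (t → (e → t)).
For [zib blicket] to have type (t → (e → t)) with blicket of type e, zib must be the function: zib : (e → (t → (e → t))).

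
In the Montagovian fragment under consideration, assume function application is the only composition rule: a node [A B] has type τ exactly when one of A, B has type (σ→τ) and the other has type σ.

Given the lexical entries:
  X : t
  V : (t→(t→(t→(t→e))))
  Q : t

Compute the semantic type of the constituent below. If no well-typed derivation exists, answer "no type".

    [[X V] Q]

[X V]: functor V : (t→(t→(t→(t→e)))), argument X : t; result (t→(t→(t→e))).
[[X V] Q]: functor [X V] : (t→(t→(t→e))), argument Q : t; result (t→(t→e)).

(t→(t→e))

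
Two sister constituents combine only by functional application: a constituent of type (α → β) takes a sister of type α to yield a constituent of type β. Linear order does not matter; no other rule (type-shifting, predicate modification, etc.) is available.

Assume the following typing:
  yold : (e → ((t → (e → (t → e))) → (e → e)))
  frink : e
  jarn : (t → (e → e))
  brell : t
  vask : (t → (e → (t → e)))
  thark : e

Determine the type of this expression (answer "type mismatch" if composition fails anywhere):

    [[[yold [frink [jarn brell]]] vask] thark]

[jarn brell]: jarn is (t → (e → e)), brell is t; result (e → e).
[frink [jarn brell]]: [jarn brell] is (e → e), frink is e; result e.
[yold [frink [jarn brell]]]: yold is (e → ((t → (e → (t → e))) → (e → e))), [frink [jarn brell]] is e; result ((t → (e → (t → e))) → (e → e)).
[[yold [frink [jarn brell]]] vask]: [yold [frink [jarn brell]]] is ((t → (e → (t → e))) → (e → e)), vask is (t → (e → (t → e))); result (e → e).
[[[yold [frink [jarn brell]]] vask] thark]: [[yold [frink [jarn brell]]] vask] is (e → e), thark is e; result e.

e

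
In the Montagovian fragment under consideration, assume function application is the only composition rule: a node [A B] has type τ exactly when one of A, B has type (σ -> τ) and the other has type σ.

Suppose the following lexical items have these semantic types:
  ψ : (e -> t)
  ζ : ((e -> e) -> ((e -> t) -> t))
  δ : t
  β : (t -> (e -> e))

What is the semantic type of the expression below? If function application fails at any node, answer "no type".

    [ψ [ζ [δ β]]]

t

At [δ β], β : (t -> (e -> e)) takes δ : t, giving (e -> e).
At [ζ [δ β]], ζ : ((e -> e) -> ((e -> t) -> t)) takes [δ β] : (e -> e), giving ((e -> t) -> t).
At [ψ [ζ [δ β]]], [ζ [δ β]] : ((e -> t) -> t) takes ψ : (e -> t), giving t.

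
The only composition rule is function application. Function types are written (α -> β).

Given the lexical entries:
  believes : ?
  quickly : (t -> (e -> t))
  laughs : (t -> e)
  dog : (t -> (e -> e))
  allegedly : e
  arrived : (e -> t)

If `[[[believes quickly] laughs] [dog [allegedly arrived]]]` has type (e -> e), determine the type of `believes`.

((t -> (e -> t)) -> ((t -> e) -> ((e -> e) -> (e -> e))))

For [[[believes quickly] laughs] [dog [allegedly arrived]]] to have type (e -> e) with [dog [allegedly arrived]] of type (e -> e), [[believes quickly] laughs] must be the function: [[believes quickly] laughs] : ((e -> e) -> (e -> e)).
For [[believes quickly] laughs] to have type ((e -> e) -> (e -> e)) with laughs of type (t -> e), [believes quickly] must be the function: [believes quickly] : ((t -> e) -> ((e -> e) -> (e -> e))).
For [believes quickly] to have type ((t -> e) -> ((e -> e) -> (e -> e))) with quickly of type (t -> (e -> t)), believes must be the function: believes : ((t -> (e -> t)) -> ((t -> e) -> ((e -> e) -> (e -> e)))).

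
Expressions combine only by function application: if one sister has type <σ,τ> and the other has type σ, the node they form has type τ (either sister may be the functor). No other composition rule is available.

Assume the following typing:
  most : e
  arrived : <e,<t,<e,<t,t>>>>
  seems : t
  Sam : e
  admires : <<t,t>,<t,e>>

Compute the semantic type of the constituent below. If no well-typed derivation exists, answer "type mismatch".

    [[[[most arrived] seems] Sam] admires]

<t,e>

[most arrived]: <e,<t,<e,<t,t>>>> applied to e yields <t,<e,<t,t>>>.
[[most arrived] seems]: <t,<e,<t,t>>> applied to t yields <e,<t,t>>.
[[[most arrived] seems] Sam]: <e,<t,t>> applied to e yields <t,t>.
[[[[most arrived] seems] Sam] admires]: <<t,t>,<t,e>> applied to <t,t> yields <t,e>.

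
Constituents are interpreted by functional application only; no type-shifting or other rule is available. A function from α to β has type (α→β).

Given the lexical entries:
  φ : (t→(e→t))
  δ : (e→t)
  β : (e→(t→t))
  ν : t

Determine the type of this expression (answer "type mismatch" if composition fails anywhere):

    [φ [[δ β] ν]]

At [δ β]: neither (e→t) nor (e→(t→t)) can take the other as argument; the node is ill-typed.

type mismatch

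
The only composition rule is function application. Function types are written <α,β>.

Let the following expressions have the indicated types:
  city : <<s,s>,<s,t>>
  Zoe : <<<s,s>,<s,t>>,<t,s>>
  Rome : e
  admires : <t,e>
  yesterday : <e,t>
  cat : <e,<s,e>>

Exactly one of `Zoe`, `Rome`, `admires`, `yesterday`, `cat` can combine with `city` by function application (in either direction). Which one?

Zoe

Zoe — combines: Zoe : <<<s,s>,<s,t>>,<t,s>> takes city : <<s,s>,<s,t>> as argument, giving <t,s>.
Rome : e — neither side's domain matches the other.
admires : <t,e> — neither side's domain matches the other.
yesterday : <e,t> — neither side's domain matches the other.
cat : <e,<s,e>> — neither side's domain matches the other.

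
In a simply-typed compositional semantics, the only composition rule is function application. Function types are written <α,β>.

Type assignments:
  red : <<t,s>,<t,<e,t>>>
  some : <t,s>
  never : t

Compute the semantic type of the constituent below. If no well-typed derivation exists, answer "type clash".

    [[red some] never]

At [red some], red : <<t,s>,<t,<e,t>>> takes some : <t,s>, giving <t,<e,t>>.
At [[red some] never], [red some] : <t,<e,t>> takes never : t, giving <e,t>.

<e,t>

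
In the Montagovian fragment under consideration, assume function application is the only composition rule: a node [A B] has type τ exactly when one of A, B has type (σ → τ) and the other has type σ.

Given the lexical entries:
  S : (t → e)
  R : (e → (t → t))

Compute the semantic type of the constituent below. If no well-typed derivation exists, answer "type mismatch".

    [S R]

[S R]: (t → e) with (e → (t → t)) — neither is a function whose domain matches the other; composition fails here.

type mismatch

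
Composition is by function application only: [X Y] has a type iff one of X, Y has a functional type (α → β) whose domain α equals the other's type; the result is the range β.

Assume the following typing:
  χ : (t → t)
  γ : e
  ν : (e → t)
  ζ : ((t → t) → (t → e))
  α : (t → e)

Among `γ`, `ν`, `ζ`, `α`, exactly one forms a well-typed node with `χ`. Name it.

γ : e — no; χ wants t, and γ wants nothing (atomic).
ν : (e → t) — no; χ wants t, and ν wants e.
ζ — combines: ζ : ((t → t) → (t → e)) takes χ : (t → t) as argument, giving (t → e).
α : (t → e) — no; χ wants t, and α wants t.

ζ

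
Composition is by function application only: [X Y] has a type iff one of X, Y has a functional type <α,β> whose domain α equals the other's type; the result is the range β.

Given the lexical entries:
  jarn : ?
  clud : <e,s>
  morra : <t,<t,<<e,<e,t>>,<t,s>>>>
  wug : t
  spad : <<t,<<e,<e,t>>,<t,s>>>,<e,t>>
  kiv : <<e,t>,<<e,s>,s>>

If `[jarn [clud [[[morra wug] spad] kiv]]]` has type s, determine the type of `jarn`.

<s,s>

[jarn [clud [[[morra wug] spad] kiv]]] must have type s. The sister [clud [[[morra wug] spad] kiv]] has type s; that is not a function onto s, so jarn must be the functor, of type <s,s>.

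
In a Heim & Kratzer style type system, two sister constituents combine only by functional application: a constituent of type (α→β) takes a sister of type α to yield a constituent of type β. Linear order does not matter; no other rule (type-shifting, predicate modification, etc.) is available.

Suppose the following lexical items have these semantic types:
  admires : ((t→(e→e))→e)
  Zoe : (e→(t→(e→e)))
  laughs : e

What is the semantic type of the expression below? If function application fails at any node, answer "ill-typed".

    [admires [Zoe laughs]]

e

[Zoe laughs]: functor Zoe : (e→(t→(e→e))), argument laughs : e; result (t→(e→e)).
[admires [Zoe laughs]]: functor admires : ((t→(e→e))→e), argument [Zoe laughs] : (t→(e→e)); result e.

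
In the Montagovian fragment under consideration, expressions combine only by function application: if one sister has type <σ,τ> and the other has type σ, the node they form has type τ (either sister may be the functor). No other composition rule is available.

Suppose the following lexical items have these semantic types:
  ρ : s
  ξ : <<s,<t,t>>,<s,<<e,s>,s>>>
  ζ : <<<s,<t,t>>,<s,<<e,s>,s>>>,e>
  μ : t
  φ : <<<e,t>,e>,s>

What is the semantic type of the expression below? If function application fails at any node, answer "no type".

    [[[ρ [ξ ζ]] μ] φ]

no type

[ξ ζ] — ζ of type <<<s,<t,t>>,<s,<<e,s>,s>>>,e> combines with ξ of type <<s,<t,t>>,<s,<<e,s>,s>>>: type e.
[ρ [ξ ζ]]: s with e — neither is a function whose domain matches the other; composition fails here.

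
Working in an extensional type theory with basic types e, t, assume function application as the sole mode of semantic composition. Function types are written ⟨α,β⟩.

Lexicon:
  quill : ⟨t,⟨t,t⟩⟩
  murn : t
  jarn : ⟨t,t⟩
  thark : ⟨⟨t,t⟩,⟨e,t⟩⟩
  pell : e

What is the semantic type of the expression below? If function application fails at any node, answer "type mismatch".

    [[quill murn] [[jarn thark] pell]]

t

[quill murn]: quill is ⟨t,⟨t,t⟩⟩, murn is t; result ⟨t,t⟩.
[jarn thark]: thark is ⟨⟨t,t⟩,⟨e,t⟩⟩, jarn is ⟨t,t⟩; result ⟨e,t⟩.
[[jarn thark] pell]: [jarn thark] is ⟨e,t⟩, pell is e; result t.
[[quill murn] [[jarn thark] pell]]: [quill murn] is ⟨t,t⟩, [[jarn thark] pell] is t; result t.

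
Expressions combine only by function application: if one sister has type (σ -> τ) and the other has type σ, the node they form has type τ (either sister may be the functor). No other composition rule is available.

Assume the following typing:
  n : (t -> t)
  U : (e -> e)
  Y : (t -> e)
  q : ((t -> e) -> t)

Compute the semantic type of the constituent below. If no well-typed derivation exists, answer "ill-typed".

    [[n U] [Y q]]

ill-typed

At [n U]: neither (t -> t) nor (e -> e) can take the other as argument; the node is ill-typed.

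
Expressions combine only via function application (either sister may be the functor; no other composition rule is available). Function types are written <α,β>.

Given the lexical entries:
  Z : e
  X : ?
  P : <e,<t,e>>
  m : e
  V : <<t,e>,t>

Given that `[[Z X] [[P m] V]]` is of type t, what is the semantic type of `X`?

<e,<t,t>>

For [[Z X] [[P m] V]] to have type t with [[P m] V] of type t, [Z X] must be the function: [Z X] : <t,t>.
For [Z X] to have type <t,t> with Z of type e, X must be the function: X : <e,<t,t>>.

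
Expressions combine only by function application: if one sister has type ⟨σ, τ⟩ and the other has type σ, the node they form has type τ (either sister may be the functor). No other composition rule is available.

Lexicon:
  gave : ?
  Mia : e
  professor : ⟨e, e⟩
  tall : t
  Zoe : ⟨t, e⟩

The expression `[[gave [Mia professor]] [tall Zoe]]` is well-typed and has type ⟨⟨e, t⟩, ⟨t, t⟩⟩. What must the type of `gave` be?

At [[gave [Mia professor]] [tall Zoe]] (required: ⟨⟨e, t⟩, ⟨t, t⟩⟩): [tall Zoe] is e, which is not a function with range ⟨⟨e, t⟩, ⟨t, t⟩⟩; hence [gave [Mia professor]] is the functor — type ⟨e, ⟨⟨e, t⟩, ⟨t, t⟩⟩⟩.
At [gave [Mia professor]] (required: ⟨e, ⟨⟨e, t⟩, ⟨t, t⟩⟩⟩): [Mia professor] is e, which is not a function with range ⟨e, ⟨⟨e, t⟩, ⟨t, t⟩⟩⟩; hence gave is the functor — type ⟨e, ⟨e, ⟨⟨e, t⟩, ⟨t, t⟩⟩⟩⟩.

⟨e, ⟨e, ⟨⟨e, t⟩, ⟨t, t⟩⟩⟩⟩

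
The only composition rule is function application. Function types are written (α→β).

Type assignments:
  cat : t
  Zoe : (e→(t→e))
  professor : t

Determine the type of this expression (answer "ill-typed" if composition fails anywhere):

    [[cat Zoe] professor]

ill-typed

[cat Zoe]: t with (e→(t→e)) — neither is a function whose domain matches the other; composition fails here.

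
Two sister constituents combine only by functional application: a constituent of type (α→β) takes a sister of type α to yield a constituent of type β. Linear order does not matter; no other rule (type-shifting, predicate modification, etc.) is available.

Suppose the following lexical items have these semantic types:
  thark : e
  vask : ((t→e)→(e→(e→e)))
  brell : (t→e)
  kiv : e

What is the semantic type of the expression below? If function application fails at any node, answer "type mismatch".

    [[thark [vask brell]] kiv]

[vask brell] — vask of type ((t→e)→(e→(e→e))) combines with brell of type (t→e): type (e→(e→e)).
[thark [vask brell]] — [vask brell] of type (e→(e→e)) combines with thark of type e: type (e→e).
[[thark [vask brell]] kiv] — [thark [vask brell]] of type (e→e) combines with kiv of type e: type e.

e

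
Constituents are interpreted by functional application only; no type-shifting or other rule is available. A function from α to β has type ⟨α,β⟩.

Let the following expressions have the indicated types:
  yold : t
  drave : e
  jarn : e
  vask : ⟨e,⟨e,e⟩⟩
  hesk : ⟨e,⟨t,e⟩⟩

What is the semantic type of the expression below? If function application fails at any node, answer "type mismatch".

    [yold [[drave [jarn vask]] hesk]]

e

[jarn vask]: ⟨e,⟨e,e⟩⟩ applied to e yields ⟨e,e⟩.
[drave [jarn vask]]: ⟨e,e⟩ applied to e yields e.
[[drave [jarn vask]] hesk]: ⟨e,⟨t,e⟩⟩ applied to e yields ⟨t,e⟩.
[yold [[drave [jarn vask]] hesk]]: ⟨t,e⟩ applied to t yields e.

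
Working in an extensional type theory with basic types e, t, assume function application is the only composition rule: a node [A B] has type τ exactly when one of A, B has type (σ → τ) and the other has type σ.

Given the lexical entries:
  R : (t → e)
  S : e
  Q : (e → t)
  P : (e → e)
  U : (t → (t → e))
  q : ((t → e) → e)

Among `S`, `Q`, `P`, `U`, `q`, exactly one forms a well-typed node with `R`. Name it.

S : e — R needs t; S needs nothing (atomic); neither fits.
Q : (e → t) — R needs t; Q needs e; neither fits.
P : (e → e) — R needs t; P needs e; neither fits.
U : (t → (t → e)) — R needs t; U needs t; neither fits.
q — combines: q : ((t → e) → e) takes R : (t → e) as argument, giving e.

q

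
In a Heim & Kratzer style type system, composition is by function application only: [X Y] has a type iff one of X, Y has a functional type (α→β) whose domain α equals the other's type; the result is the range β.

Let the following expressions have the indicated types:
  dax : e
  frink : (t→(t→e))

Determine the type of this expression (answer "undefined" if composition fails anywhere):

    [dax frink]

[dax frink]: e with (t→(t→e)) — neither is a function whose domain matches the other; composition fails here.

undefined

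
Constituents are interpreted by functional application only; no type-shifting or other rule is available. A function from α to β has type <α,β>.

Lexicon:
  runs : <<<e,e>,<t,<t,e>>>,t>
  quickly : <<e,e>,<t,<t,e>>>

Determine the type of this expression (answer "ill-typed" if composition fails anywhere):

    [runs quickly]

t

At [runs quickly], runs : <<<e,e>,<t,<t,e>>>,t> takes quickly : <<e,e>,<t,<t,e>>>, giving t.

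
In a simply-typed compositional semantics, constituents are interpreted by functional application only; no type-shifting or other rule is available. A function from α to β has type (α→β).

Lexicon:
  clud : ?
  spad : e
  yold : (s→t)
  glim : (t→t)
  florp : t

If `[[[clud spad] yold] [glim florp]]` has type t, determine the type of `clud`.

[[[clud spad] yold] [glim florp]] must have type t. The sister [glim florp] has type t; that is not a function onto t, so [[clud spad] yold] must be the functor, of type (t→t).
[[clud spad] yold] must have type (t→t). The sister yold has type (s→t); that is not a function onto (t→t), so [clud spad] must be the functor, of type ((s→t)→(t→t)).
[clud spad] must have type ((s→t)→(t→t)). The sister spad has type e; that is not a function onto ((s→t)→(t→t)), so clud must be the functor, of type (e→((s→t)→(t→t))).

(e→((s→t)→(t→t)))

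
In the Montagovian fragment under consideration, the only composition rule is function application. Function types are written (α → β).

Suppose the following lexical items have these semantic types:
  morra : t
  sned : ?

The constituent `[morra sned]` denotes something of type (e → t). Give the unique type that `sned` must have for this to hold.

[morra sned] is required to be (e → t). morra : t cannot yield (e → t) as functor, so sned : (t → (e → t)).

(t → (e → t))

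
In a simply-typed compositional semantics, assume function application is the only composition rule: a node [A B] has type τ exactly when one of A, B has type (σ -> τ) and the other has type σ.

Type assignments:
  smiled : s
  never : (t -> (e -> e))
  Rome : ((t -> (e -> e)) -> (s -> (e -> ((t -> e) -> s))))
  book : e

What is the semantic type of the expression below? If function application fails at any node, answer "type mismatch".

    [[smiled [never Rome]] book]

((t -> e) -> s)

[never Rome]: ((t -> (e -> e)) -> (s -> (e -> ((t -> e) -> s)))) applied to (t -> (e -> e)) yields (s -> (e -> ((t -> e) -> s))).
[smiled [never Rome]]: (s -> (e -> ((t -> e) -> s))) applied to s yields (e -> ((t -> e) -> s)).
[[smiled [never Rome]] book]: (e -> ((t -> e) -> s)) applied to e yields ((t -> e) -> s).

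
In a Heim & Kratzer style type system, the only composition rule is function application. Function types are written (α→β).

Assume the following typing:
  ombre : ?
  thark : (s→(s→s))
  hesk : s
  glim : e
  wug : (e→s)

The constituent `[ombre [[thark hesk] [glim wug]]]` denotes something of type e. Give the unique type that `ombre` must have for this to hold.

(s→e)

[ombre [[thark hesk] [glim wug]]] must have type e. The sister [[thark hesk] [glim wug]] has type s; that is not a function onto e, so ombre must be the functor, of type (s→e).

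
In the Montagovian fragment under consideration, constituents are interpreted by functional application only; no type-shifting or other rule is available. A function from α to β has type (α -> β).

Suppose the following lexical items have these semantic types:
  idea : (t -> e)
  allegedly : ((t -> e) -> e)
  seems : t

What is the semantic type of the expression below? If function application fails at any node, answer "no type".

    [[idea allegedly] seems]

[idea allegedly]: ((t -> e) -> e) applied to (t -> e) yields e.
[[idea allegedly] seems]: e with t — neither is a function whose domain matches the other; composition fails here.

no type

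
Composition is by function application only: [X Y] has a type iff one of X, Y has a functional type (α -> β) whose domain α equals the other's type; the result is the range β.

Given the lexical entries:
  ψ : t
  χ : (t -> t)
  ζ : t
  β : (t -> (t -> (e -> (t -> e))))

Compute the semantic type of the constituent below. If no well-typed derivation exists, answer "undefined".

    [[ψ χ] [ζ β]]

[ψ χ]: χ is (t -> t), ψ is t; result t.
[ζ β]: β is (t -> (t -> (e -> (t -> e)))), ζ is t; result (t -> (e -> (t -> e))).
[[ψ χ] [ζ β]]: [ζ β] is (t -> (e -> (t -> e))), [ψ χ] is t; result (e -> (t -> e)).

(e -> (t -> e))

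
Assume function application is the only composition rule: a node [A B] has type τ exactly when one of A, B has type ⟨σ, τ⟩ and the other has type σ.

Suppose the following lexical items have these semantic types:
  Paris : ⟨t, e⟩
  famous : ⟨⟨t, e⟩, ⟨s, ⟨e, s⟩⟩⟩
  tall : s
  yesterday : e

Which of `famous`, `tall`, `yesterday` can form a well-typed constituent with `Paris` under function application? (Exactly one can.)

famous

famous — combines: famous : ⟨⟨t, e⟩, ⟨s, ⟨e, s⟩⟩⟩ takes Paris : ⟨t, e⟩ as argument, giving ⟨s, ⟨e, s⟩⟩.
tall : s — does not combine with Paris.
yesterday : e — does not combine with Paris.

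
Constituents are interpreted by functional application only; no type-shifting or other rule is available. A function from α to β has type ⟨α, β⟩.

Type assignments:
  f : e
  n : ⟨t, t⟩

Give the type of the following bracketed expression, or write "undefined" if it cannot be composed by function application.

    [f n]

undefined

At [f n]: neither e nor ⟨t, t⟩ can take the other as argument; the node is ill-typed.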